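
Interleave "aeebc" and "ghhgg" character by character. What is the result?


Interleaving "aeebc" and "ghhgg":
  Position 0: 'a' from first, 'g' from second => "ag"
  Position 1: 'e' from first, 'h' from second => "eh"
  Position 2: 'e' from first, 'h' from second => "eh"
  Position 3: 'b' from first, 'g' from second => "bg"
  Position 4: 'c' from first, 'g' from second => "cg"
Result: agehehbgcg

agehehbgcg


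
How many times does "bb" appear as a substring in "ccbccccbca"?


Searching for "bb" in "ccbccccbca"
Scanning each position:
  Position 0: "cc" => no
  Position 1: "cb" => no
  Position 2: "bc" => no
  Position 3: "cc" => no
  Position 4: "cc" => no
  Position 5: "cc" => no
  Position 6: "cb" => no
  Position 7: "bc" => no
  Position 8: "ca" => no
Total occurrences: 0

0


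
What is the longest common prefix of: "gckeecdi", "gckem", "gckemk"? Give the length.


Words: gckeecdi, gckem, gckemk
  Position 0: all 'g' => match
  Position 1: all 'c' => match
  Position 2: all 'k' => match
  Position 3: all 'e' => match
  Position 4: ('e', 'm', 'm') => mismatch, stop
LCP = "gcke" (length 4)

4


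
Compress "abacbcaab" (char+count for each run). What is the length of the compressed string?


Input: abacbcaab
Runs:
  'a' x 1 => "a1"
  'b' x 1 => "b1"
  'a' x 1 => "a1"
  'c' x 1 => "c1"
  'b' x 1 => "b1"
  'c' x 1 => "c1"
  'a' x 2 => "a2"
  'b' x 1 => "b1"
Compressed: "a1b1a1c1b1c1a2b1"
Compressed length: 16

16


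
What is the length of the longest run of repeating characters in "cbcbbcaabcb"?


Input: "cbcbbcaabcb"
Scanning for longest run:
  Position 1 ('b'): new char, reset run to 1
  Position 2 ('c'): new char, reset run to 1
  Position 3 ('b'): new char, reset run to 1
  Position 4 ('b'): continues run of 'b', length=2
  Position 5 ('c'): new char, reset run to 1
  Position 6 ('a'): new char, reset run to 1
  Position 7 ('a'): continues run of 'a', length=2
  Position 8 ('b'): new char, reset run to 1
  Position 9 ('c'): new char, reset run to 1
  Position 10 ('b'): new char, reset run to 1
Longest run: 'b' with length 2

2


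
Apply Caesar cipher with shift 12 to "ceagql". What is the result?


Caesar cipher: shift "ceagql" by 12
  'c' (pos 2) + 12 = pos 14 = 'o'
  'e' (pos 4) + 12 = pos 16 = 'q'
  'a' (pos 0) + 12 = pos 12 = 'm'
  'g' (pos 6) + 12 = pos 18 = 's'
  'q' (pos 16) + 12 = pos 2 = 'c'
  'l' (pos 11) + 12 = pos 23 = 'x'
Result: oqmscx

oqmscx


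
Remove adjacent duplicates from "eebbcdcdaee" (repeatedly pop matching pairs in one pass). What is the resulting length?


Input: eebbcdcdaee
Stack-based adjacent duplicate removal:
  Read 'e': push. Stack: e
  Read 'e': matches stack top 'e' => pop. Stack: (empty)
  Read 'b': push. Stack: b
  Read 'b': matches stack top 'b' => pop. Stack: (empty)
  Read 'c': push. Stack: c
  Read 'd': push. Stack: cd
  Read 'c': push. Stack: cdc
  Read 'd': push. Stack: cdcd
  Read 'a': push. Stack: cdcda
  Read 'e': push. Stack: cdcdae
  Read 'e': matches stack top 'e' => pop. Stack: cdcda
Final stack: "cdcda" (length 5)

5


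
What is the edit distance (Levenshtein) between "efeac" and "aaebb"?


Computing edit distance: "efeac" -> "aaebb"
DP table:
           a    a    e    b    b
      0    1    2    3    4    5
  e   1    1    2    2    3    4
  f   2    2    2    3    3    4
  e   3    3    3    2    3    4
  a   4    3    3    3    3    4
  c   5    4    4    4    4    4
Edit distance = dp[5][5] = 4

4


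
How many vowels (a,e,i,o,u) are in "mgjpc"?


Input: mgjpc
Checking each character:
  'm' at position 0: consonant
  'g' at position 1: consonant
  'j' at position 2: consonant
  'p' at position 3: consonant
  'c' at position 4: consonant
Total vowels: 0

0


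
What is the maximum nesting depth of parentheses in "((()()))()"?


Input: "((()()))()"
Tracking depth:
  Position 0 '(': depth becomes 1
  Position 1 '(': depth becomes 2
  Position 2 '(': depth becomes 3
  Position 3 ')': depth becomes 2
  Position 4 '(': depth becomes 3
  Position 5 ')': depth becomes 2
  Position 6 ')': depth becomes 1
  Position 7 ')': depth becomes 0
  Position 8 '(': depth becomes 1
  Position 9 ')': depth becomes 0
Maximum depth reached: 3

3


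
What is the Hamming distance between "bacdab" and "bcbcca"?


Comparing "bacdab" and "bcbcca" position by position:
  Position 0: 'b' vs 'b' => same
  Position 1: 'a' vs 'c' => differ
  Position 2: 'c' vs 'b' => differ
  Position 3: 'd' vs 'c' => differ
  Position 4: 'a' vs 'c' => differ
  Position 5: 'b' vs 'a' => differ
Total differences (Hamming distance): 5

5


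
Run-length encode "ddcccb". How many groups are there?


Input: ddcccb
Scanning for consecutive runs:
  Group 1: 'd' x 2 (positions 0-1)
  Group 2: 'c' x 3 (positions 2-4)
  Group 3: 'b' x 1 (positions 5-5)
Total groups: 3

3


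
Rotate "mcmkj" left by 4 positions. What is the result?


Input: "mcmkj", rotate left by 4
First 4 characters: "mcmk"
Remaining characters: "j"
Concatenate remaining + first: "j" + "mcmk" = "jmcmk"

jmcmk


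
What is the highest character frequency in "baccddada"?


Input: baccddada
Character counts:
  'a': 3
  'b': 1
  'c': 2
  'd': 3
Maximum frequency: 3

3


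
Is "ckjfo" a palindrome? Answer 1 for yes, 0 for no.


Input: ckjfo
Reversed: ofjkc
  Compare pos 0 ('c') with pos 4 ('o'): MISMATCH
  Compare pos 1 ('k') with pos 3 ('f'): MISMATCH
Result: not a palindrome

0


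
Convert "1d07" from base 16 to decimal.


Input: "1d07" in base 16
Positional expansion:
  Digit '1' (value 1) x 16^3 = 4096
  Digit 'd' (value 13) x 16^2 = 3328
  Digit '0' (value 0) x 16^1 = 0
  Digit '7' (value 7) x 16^0 = 7
Sum = 7431

7431


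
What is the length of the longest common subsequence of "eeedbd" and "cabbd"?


LCS of "eeedbd" and "cabbd"
DP table:
           c    a    b    b    d
      0    0    0    0    0    0
  e   0    0    0    0    0    0
  e   0    0    0    0    0    0
  e   0    0    0    0    0    0
  d   0    0    0    0    0    1
  b   0    0    0    1    1    1
  d   0    0    0    1    1    2
LCS length = dp[6][5] = 2

2


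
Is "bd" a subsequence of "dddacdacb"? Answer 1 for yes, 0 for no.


Check if "bd" is a subsequence of "dddacdacb"
Greedy scan:
  Position 0 ('d'): no match needed
  Position 1 ('d'): no match needed
  Position 2 ('d'): no match needed
  Position 3 ('a'): no match needed
  Position 4 ('c'): no match needed
  Position 5 ('d'): no match needed
  Position 6 ('a'): no match needed
  Position 7 ('c'): no match needed
  Position 8 ('b'): matches sub[0] = 'b'
Only matched 1/2 characters => not a subsequence

0


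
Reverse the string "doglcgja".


Input: doglcgja
Reading characters right to left:
  Position 7: 'a'
  Position 6: 'j'
  Position 5: 'g'
  Position 4: 'c'
  Position 3: 'l'
  Position 2: 'g'
  Position 1: 'o'
  Position 0: 'd'
Reversed: ajgclgod

ajgclgod


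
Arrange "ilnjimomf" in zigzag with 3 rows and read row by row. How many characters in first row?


Zigzag "ilnjimomf" into 3 rows:
Placing characters:
  'i' => row 0
  'l' => row 1
  'n' => row 2
  'j' => row 1
  'i' => row 0
  'm' => row 1
  'o' => row 2
  'm' => row 1
  'f' => row 0
Rows:
  Row 0: "iif"
  Row 1: "ljmm"
  Row 2: "no"
First row length: 3

3


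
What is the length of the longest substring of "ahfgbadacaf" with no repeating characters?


Input: "ahfgbadacaf"
Sliding window (track last position of each char):
  Position 0 ('a'): window [0,0] length 1 -- new best
  Position 1 ('h'): window [0,1] length 2 -- new best
  Position 2 ('f'): window [0,2] length 3 -- new best
  Position 3 ('g'): window [0,3] length 4 -- new best
  Position 4 ('b'): window [0,4] length 5 -- new best
  Position 5 ('a'): repeat (last at 0), move window start to 1
  Position 5 ('a'): window [1,5] length 5
  Position 6 ('d'): window [1,6] length 6 -- new best
  Position 7 ('a'): repeat (last at 5), move window start to 6
  Position 7 ('a'): window [6,7] length 2
  Position 8 ('c'): window [6,8] length 3
  Position 9 ('a'): repeat (last at 7), move window start to 8
  Position 9 ('a'): window [8,9] length 2
  Position 10 ('f'): window [8,10] length 3
Longest substring with no repeats: "hfgbad" with length 6

6


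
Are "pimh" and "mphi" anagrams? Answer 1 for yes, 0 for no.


Strings: "pimh", "mphi"
Sorted first:  himp
Sorted second: himp
Sorted forms match => anagrams

1


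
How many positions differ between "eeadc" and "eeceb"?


Comparing "eeadc" and "eeceb" position by position:
  Position 0: 'e' vs 'e' => same
  Position 1: 'e' vs 'e' => same
  Position 2: 'a' vs 'c' => DIFFER
  Position 3: 'd' vs 'e' => DIFFER
  Position 4: 'c' vs 'b' => DIFFER
Positions that differ: 3

3


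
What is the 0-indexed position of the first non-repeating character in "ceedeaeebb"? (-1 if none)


Input: ceedeaeebb
Character frequencies:
  'a': 1
  'b': 2
  'c': 1
  'd': 1
  'e': 5
Scanning left to right for freq == 1:
  Position 0 ('c'): unique! => answer = 0

0


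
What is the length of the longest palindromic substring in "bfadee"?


Input: "bfadee"
Checking substrings for palindromes:
  [4:6] "ee" (len 2) => palindrome
Longest palindromic substring: "ee" with length 2

2


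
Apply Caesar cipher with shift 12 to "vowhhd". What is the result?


Caesar cipher: shift "vowhhd" by 12
  'v' (pos 21) + 12 = pos 7 = 'h'
  'o' (pos 14) + 12 = pos 0 = 'a'
  'w' (pos 22) + 12 = pos 8 = 'i'
  'h' (pos 7) + 12 = pos 19 = 't'
  'h' (pos 7) + 12 = pos 19 = 't'
  'd' (pos 3) + 12 = pos 15 = 'p'
Result: haittp

haittp


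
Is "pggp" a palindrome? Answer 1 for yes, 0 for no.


Input: pggp
Reversed: pggp
  Compare pos 0 ('p') with pos 3 ('p'): match
  Compare pos 1 ('g') with pos 2 ('g'): match
Result: palindrome

1


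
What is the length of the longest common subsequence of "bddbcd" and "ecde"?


LCS of "bddbcd" and "ecde"
DP table:
           e    c    d    e
      0    0    0    0    0
  b   0    0    0    0    0
  d   0    0    0    1    1
  d   0    0    0    1    1
  b   0    0    0    1    1
  c   0    0    1    1    1
  d   0    0    1    2    2
LCS length = dp[6][4] = 2

2


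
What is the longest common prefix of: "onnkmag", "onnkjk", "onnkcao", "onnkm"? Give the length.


Words: onnkmag, onnkjk, onnkcao, onnkm
  Position 0: all 'o' => match
  Position 1: all 'n' => match
  Position 2: all 'n' => match
  Position 3: all 'k' => match
  Position 4: ('m', 'j', 'c', 'm') => mismatch, stop
LCP = "onnk" (length 4)

4


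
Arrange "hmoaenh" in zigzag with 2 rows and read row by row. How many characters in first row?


Zigzag "hmoaenh" into 2 rows:
Placing characters:
  'h' => row 0
  'm' => row 1
  'o' => row 0
  'a' => row 1
  'e' => row 0
  'n' => row 1
  'h' => row 0
Rows:
  Row 0: "hoeh"
  Row 1: "man"
First row length: 4

4


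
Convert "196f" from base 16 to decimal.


Input: "196f" in base 16
Positional expansion:
  Digit '1' (value 1) x 16^3 = 4096
  Digit '9' (value 9) x 16^2 = 2304
  Digit '6' (value 6) x 16^1 = 96
  Digit 'f' (value 15) x 16^0 = 15
Sum = 6511

6511


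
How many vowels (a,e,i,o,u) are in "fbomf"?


Input: fbomf
Checking each character:
  'f' at position 0: consonant
  'b' at position 1: consonant
  'o' at position 2: vowel (running total: 1)
  'm' at position 3: consonant
  'f' at position 4: consonant
Total vowels: 1

1


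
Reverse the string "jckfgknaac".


Input: jckfgknaac
Reading characters right to left:
  Position 9: 'c'
  Position 8: 'a'
  Position 7: 'a'
  Position 6: 'n'
  Position 5: 'k'
  Position 4: 'g'
  Position 3: 'f'
  Position 2: 'k'
  Position 1: 'c'
  Position 0: 'j'
Reversed: caankgfkcj

caankgfkcj


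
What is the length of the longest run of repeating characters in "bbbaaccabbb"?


Input: "bbbaaccabbb"
Scanning for longest run:
  Position 1 ('b'): continues run of 'b', length=2
  Position 2 ('b'): continues run of 'b', length=3
  Position 3 ('a'): new char, reset run to 1
  Position 4 ('a'): continues run of 'a', length=2
  Position 5 ('c'): new char, reset run to 1
  Position 6 ('c'): continues run of 'c', length=2
  Position 7 ('a'): new char, reset run to 1
  Position 8 ('b'): new char, reset run to 1
  Position 9 ('b'): continues run of 'b', length=2
  Position 10 ('b'): continues run of 'b', length=3
Longest run: 'b' with length 3

3


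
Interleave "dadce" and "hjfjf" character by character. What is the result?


Interleaving "dadce" and "hjfjf":
  Position 0: 'd' from first, 'h' from second => "dh"
  Position 1: 'a' from first, 'j' from second => "aj"
  Position 2: 'd' from first, 'f' from second => "df"
  Position 3: 'c' from first, 'j' from second => "cj"
  Position 4: 'e' from first, 'f' from second => "ef"
Result: dhajdfcjef

dhajdfcjef


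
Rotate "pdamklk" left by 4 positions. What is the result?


Input: "pdamklk", rotate left by 4
First 4 characters: "pdam"
Remaining characters: "klk"
Concatenate remaining + first: "klk" + "pdam" = "klkpdam"

klkpdam


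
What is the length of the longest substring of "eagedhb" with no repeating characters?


Input: "eagedhb"
Sliding window (track last position of each char):
  Position 0 ('e'): window [0,0] length 1 -- new best
  Position 1 ('a'): window [0,1] length 2 -- new best
  Position 2 ('g'): window [0,2] length 3 -- new best
  Position 3 ('e'): repeat (last at 0), move window start to 1
  Position 3 ('e'): window [1,3] length 3
  Position 4 ('d'): window [1,4] length 4 -- new best
  Position 5 ('h'): window [1,5] length 5 -- new best
  Position 6 ('b'): window [1,6] length 6 -- new best
Longest substring with no repeats: "agedhb" with length 6

6


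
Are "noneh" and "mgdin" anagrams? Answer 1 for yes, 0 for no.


Strings: "noneh", "mgdin"
Sorted first:  ehnno
Sorted second: dgimn
Differ at position 0: 'e' vs 'd' => not anagrams

0


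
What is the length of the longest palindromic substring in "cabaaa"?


Input: "cabaaa"
Checking substrings for palindromes:
  [1:4] "aba" (len 3) => palindrome
  [3:6] "aaa" (len 3) => palindrome
  [3:5] "aa" (len 2) => palindrome
  [4:6] "aa" (len 2) => palindrome
Longest palindromic substring: "aba" with length 3

3


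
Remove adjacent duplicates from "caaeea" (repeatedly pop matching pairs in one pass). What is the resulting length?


Input: caaeea
Stack-based adjacent duplicate removal:
  Read 'c': push. Stack: c
  Read 'a': push. Stack: ca
  Read 'a': matches stack top 'a' => pop. Stack: c
  Read 'e': push. Stack: ce
  Read 'e': matches stack top 'e' => pop. Stack: c
  Read 'a': push. Stack: ca
Final stack: "ca" (length 2)

2


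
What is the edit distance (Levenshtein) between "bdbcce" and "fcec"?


Computing edit distance: "bdbcce" -> "fcec"
DP table:
           f    c    e    c
      0    1    2    3    4
  b   1    1    2    3    4
  d   2    2    2    3    4
  b   3    3    3    3    4
  c   4    4    3    4    3
  c   5    5    4    4    4
  e   6    6    5    4    5
Edit distance = dp[6][4] = 5

5


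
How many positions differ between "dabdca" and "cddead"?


Comparing "dabdca" and "cddead" position by position:
  Position 0: 'd' vs 'c' => DIFFER
  Position 1: 'a' vs 'd' => DIFFER
  Position 2: 'b' vs 'd' => DIFFER
  Position 3: 'd' vs 'e' => DIFFER
  Position 4: 'c' vs 'a' => DIFFER
  Position 5: 'a' vs 'd' => DIFFER
Positions that differ: 6

6


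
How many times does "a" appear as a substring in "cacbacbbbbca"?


Searching for "a" in "cacbacbbbbca"
Scanning each position:
  Position 0: "c" => no
  Position 1: "a" => MATCH
  Position 2: "c" => no
  Position 3: "b" => no
  Position 4: "a" => MATCH
  Position 5: "c" => no
  Position 6: "b" => no
  Position 7: "b" => no
  Position 8: "b" => no
  Position 9: "b" => no
  Position 10: "c" => no
  Position 11: "a" => MATCH
Total occurrences: 3

3


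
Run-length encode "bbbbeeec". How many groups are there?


Input: bbbbeeec
Scanning for consecutive runs:
  Group 1: 'b' x 4 (positions 0-3)
  Group 2: 'e' x 3 (positions 4-6)
  Group 3: 'c' x 1 (positions 7-7)
Total groups: 3

3


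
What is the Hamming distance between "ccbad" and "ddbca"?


Comparing "ccbad" and "ddbca" position by position:
  Position 0: 'c' vs 'd' => differ
  Position 1: 'c' vs 'd' => differ
  Position 2: 'b' vs 'b' => same
  Position 3: 'a' vs 'c' => differ
  Position 4: 'd' vs 'a' => differ
Total differences (Hamming distance): 4

4


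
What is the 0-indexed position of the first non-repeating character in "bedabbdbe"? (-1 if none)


Input: bedabbdbe
Character frequencies:
  'a': 1
  'b': 4
  'd': 2
  'e': 2
Scanning left to right for freq == 1:
  Position 0 ('b'): freq=4, skip
  Position 1 ('e'): freq=2, skip
  Position 2 ('d'): freq=2, skip
  Position 3 ('a'): unique! => answer = 3

3


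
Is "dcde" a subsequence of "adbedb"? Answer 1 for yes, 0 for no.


Check if "dcde" is a subsequence of "adbedb"
Greedy scan:
  Position 0 ('a'): no match needed
  Position 1 ('d'): matches sub[0] = 'd'
  Position 2 ('b'): no match needed
  Position 3 ('e'): no match needed
  Position 4 ('d'): no match needed
  Position 5 ('b'): no match needed
Only matched 1/4 characters => not a subsequence

0


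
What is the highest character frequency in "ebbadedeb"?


Input: ebbadedeb
Character counts:
  'a': 1
  'b': 3
  'd': 2
  'e': 3
Maximum frequency: 3

3


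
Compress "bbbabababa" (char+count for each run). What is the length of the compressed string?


Input: bbbabababa
Runs:
  'b' x 3 => "b3"
  'a' x 1 => "a1"
  'b' x 1 => "b1"
  'a' x 1 => "a1"
  'b' x 1 => "b1"
  'a' x 1 => "a1"
  'b' x 1 => "b1"
  'a' x 1 => "a1"
Compressed: "b3a1b1a1b1a1b1a1"
Compressed length: 16

16


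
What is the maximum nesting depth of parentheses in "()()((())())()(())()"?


Input: "()()((())())()(())()"
Tracking depth:
  Position 0 '(': depth becomes 1
  Position 1 ')': depth becomes 0
  Position 2 '(': depth becomes 1
  Position 3 ')': depth becomes 0
  Position 4 '(': depth becomes 1
  Position 5 '(': depth becomes 2
  Position 6 '(': depth becomes 3
  Position 7 ')': depth becomes 2
  Position 8 ')': depth becomes 1
  Position 9 '(': depth becomes 2
  Position 10 ')': depth becomes 1
  Position 11 ')': depth becomes 0
  Position 12 '(': depth becomes 1
  Position 13 ')': depth becomes 0
  Position 14 '(': depth becomes 1
  Position 15 '(': depth becomes 2
  Position 16 ')': depth becomes 1
  Position 17 ')': depth becomes 0
  Position 18 '(': depth becomes 1
  Position 19 ')': depth becomes 0
Maximum depth reached: 3

3


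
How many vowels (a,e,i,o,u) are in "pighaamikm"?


Input: pighaamikm
Checking each character:
  'p' at position 0: consonant
  'i' at position 1: vowel (running total: 1)
  'g' at position 2: consonant
  'h' at position 3: consonant
  'a' at position 4: vowel (running total: 2)
  'a' at position 5: vowel (running total: 3)
  'm' at position 6: consonant
  'i' at position 7: vowel (running total: 4)
  'k' at position 8: consonant
  'm' at position 9: consonant
Total vowels: 4

4


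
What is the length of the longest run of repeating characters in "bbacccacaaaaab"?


Input: "bbacccacaaaaab"
Scanning for longest run:
  Position 1 ('b'): continues run of 'b', length=2
  Position 2 ('a'): new char, reset run to 1
  Position 3 ('c'): new char, reset run to 1
  Position 4 ('c'): continues run of 'c', length=2
  Position 5 ('c'): continues run of 'c', length=3
  Position 6 ('a'): new char, reset run to 1
  Position 7 ('c'): new char, reset run to 1
  Position 8 ('a'): new char, reset run to 1
  Position 9 ('a'): continues run of 'a', length=2
  Position 10 ('a'): continues run of 'a', length=3
  Position 11 ('a'): continues run of 'a', length=4
  Position 12 ('a'): continues run of 'a', length=5
  Position 13 ('b'): new char, reset run to 1
Longest run: 'a' with length 5

5


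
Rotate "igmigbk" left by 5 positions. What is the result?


Input: "igmigbk", rotate left by 5
First 5 characters: "igmig"
Remaining characters: "bk"
Concatenate remaining + first: "bk" + "igmig" = "bkigmig"

bkigmig


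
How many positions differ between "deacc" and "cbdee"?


Comparing "deacc" and "cbdee" position by position:
  Position 0: 'd' vs 'c' => DIFFER
  Position 1: 'e' vs 'b' => DIFFER
  Position 2: 'a' vs 'd' => DIFFER
  Position 3: 'c' vs 'e' => DIFFER
  Position 4: 'c' vs 'e' => DIFFER
Positions that differ: 5

5


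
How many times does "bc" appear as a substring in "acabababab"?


Searching for "bc" in "acabababab"
Scanning each position:
  Position 0: "ac" => no
  Position 1: "ca" => no
  Position 2: "ab" => no
  Position 3: "ba" => no
  Position 4: "ab" => no
  Position 5: "ba" => no
  Position 6: "ab" => no
  Position 7: "ba" => no
  Position 8: "ab" => no
Total occurrences: 0

0


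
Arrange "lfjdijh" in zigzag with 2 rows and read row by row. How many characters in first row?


Zigzag "lfjdijh" into 2 rows:
Placing characters:
  'l' => row 0
  'f' => row 1
  'j' => row 0
  'd' => row 1
  'i' => row 0
  'j' => row 1
  'h' => row 0
Rows:
  Row 0: "ljih"
  Row 1: "fdj"
First row length: 4

4


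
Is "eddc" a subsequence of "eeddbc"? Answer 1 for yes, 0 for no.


Check if "eddc" is a subsequence of "eeddbc"
Greedy scan:
  Position 0 ('e'): matches sub[0] = 'e'
  Position 1 ('e'): no match needed
  Position 2 ('d'): matches sub[1] = 'd'
  Position 3 ('d'): matches sub[2] = 'd'
  Position 4 ('b'): no match needed
  Position 5 ('c'): matches sub[3] = 'c'
All 4 characters matched => is a subsequence

1


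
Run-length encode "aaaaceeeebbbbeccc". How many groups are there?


Input: aaaaceeeebbbbeccc
Scanning for consecutive runs:
  Group 1: 'a' x 4 (positions 0-3)
  Group 2: 'c' x 1 (positions 4-4)
  Group 3: 'e' x 4 (positions 5-8)
  Group 4: 'b' x 4 (positions 9-12)
  Group 5: 'e' x 1 (positions 13-13)
  Group 6: 'c' x 3 (positions 14-16)
Total groups: 6

6


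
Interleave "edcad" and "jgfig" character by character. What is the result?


Interleaving "edcad" and "jgfig":
  Position 0: 'e' from first, 'j' from second => "ej"
  Position 1: 'd' from first, 'g' from second => "dg"
  Position 2: 'c' from first, 'f' from second => "cf"
  Position 3: 'a' from first, 'i' from second => "ai"
  Position 4: 'd' from first, 'g' from second => "dg"
Result: ejdgcfaidg

ejdgcfaidg


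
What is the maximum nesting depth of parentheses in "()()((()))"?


Input: "()()((()))"
Tracking depth:
  Position 0 '(': depth becomes 1
  Position 1 ')': depth becomes 0
  Position 2 '(': depth becomes 1
  Position 3 ')': depth becomes 0
  Position 4 '(': depth becomes 1
  Position 5 '(': depth becomes 2
  Position 6 '(': depth becomes 3
  Position 7 ')': depth becomes 2
  Position 8 ')': depth becomes 1
  Position 9 ')': depth becomes 0
Maximum depth reached: 3

3


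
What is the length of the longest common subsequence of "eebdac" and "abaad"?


LCS of "eebdac" and "abaad"
DP table:
           a    b    a    a    d
      0    0    0    0    0    0
  e   0    0    0    0    0    0
  e   0    0    0    0    0    0
  b   0    0    1    1    1    1
  d   0    0    1    1    1    2
  a   0    1    1    2    2    2
  c   0    1    1    2    2    2
LCS length = dp[6][5] = 2

2


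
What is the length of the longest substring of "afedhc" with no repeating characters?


Input: "afedhc"
Sliding window (track last position of each char):
  Position 0 ('a'): window [0,0] length 1 -- new best
  Position 1 ('f'): window [0,1] length 2 -- new best
  Position 2 ('e'): window [0,2] length 3 -- new best
  Position 3 ('d'): window [0,3] length 4 -- new best
  Position 4 ('h'): window [0,4] length 5 -- new best
  Position 5 ('c'): window [0,5] length 6 -- new best
Longest substring with no repeats: "afedhc" with length 6

6


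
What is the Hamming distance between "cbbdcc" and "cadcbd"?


Comparing "cbbdcc" and "cadcbd" position by position:
  Position 0: 'c' vs 'c' => same
  Position 1: 'b' vs 'a' => differ
  Position 2: 'b' vs 'd' => differ
  Position 3: 'd' vs 'c' => differ
  Position 4: 'c' vs 'b' => differ
  Position 5: 'c' vs 'd' => differ
Total differences (Hamming distance): 5

5


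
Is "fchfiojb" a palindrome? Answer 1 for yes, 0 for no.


Input: fchfiojb
Reversed: bjoifhcf
  Compare pos 0 ('f') with pos 7 ('b'): MISMATCH
  Compare pos 1 ('c') with pos 6 ('j'): MISMATCH
  Compare pos 2 ('h') with pos 5 ('o'): MISMATCH
  Compare pos 3 ('f') with pos 4 ('i'): MISMATCH
Result: not a palindrome

0


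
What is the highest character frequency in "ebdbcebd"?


Input: ebdbcebd
Character counts:
  'b': 3
  'c': 1
  'd': 2
  'e': 2
Maximum frequency: 3

3


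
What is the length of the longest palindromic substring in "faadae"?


Input: "faadae"
Checking substrings for palindromes:
  [2:5] "ada" (len 3) => palindrome
  [1:3] "aa" (len 2) => palindrome
Longest palindromic substring: "ada" with length 3

3


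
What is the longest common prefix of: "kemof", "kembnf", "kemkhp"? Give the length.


Words: kemof, kembnf, kemkhp
  Position 0: all 'k' => match
  Position 1: all 'e' => match
  Position 2: all 'm' => match
  Position 3: ('o', 'b', 'k') => mismatch, stop
LCP = "kem" (length 3)

3


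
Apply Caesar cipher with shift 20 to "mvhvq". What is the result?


Caesar cipher: shift "mvhvq" by 20
  'm' (pos 12) + 20 = pos 6 = 'g'
  'v' (pos 21) + 20 = pos 15 = 'p'
  'h' (pos 7) + 20 = pos 1 = 'b'
  'v' (pos 21) + 20 = pos 15 = 'p'
  'q' (pos 16) + 20 = pos 10 = 'k'
Result: gpbpk

gpbpk


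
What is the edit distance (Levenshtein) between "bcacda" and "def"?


Computing edit distance: "bcacda" -> "def"
DP table:
           d    e    f
      0    1    2    3
  b   1    1    2    3
  c   2    2    2    3
  a   3    3    3    3
  c   4    4    4    4
  d   5    4    5    5
  a   6    5    5    6
Edit distance = dp[6][3] = 6

6


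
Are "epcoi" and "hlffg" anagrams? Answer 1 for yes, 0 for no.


Strings: "epcoi", "hlffg"
Sorted first:  ceiop
Sorted second: ffghl
Differ at position 0: 'c' vs 'f' => not anagrams

0


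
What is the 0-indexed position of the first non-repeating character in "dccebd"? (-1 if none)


Input: dccebd
Character frequencies:
  'b': 1
  'c': 2
  'd': 2
  'e': 1
Scanning left to right for freq == 1:
  Position 0 ('d'): freq=2, skip
  Position 1 ('c'): freq=2, skip
  Position 2 ('c'): freq=2, skip
  Position 3 ('e'): unique! => answer = 3

3


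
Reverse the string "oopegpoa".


Input: oopegpoa
Reading characters right to left:
  Position 7: 'a'
  Position 6: 'o'
  Position 5: 'p'
  Position 4: 'g'
  Position 3: 'e'
  Position 2: 'p'
  Position 1: 'o'
  Position 0: 'o'
Reversed: aopgepoo

aopgepoo


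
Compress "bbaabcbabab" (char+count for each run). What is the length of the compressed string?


Input: bbaabcbabab
Runs:
  'b' x 2 => "b2"
  'a' x 2 => "a2"
  'b' x 1 => "b1"
  'c' x 1 => "c1"
  'b' x 1 => "b1"
  'a' x 1 => "a1"
  'b' x 1 => "b1"
  'a' x 1 => "a1"
  'b' x 1 => "b1"
Compressed: "b2a2b1c1b1a1b1a1b1"
Compressed length: 18

18


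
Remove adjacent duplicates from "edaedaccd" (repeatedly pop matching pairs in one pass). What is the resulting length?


Input: edaedaccd
Stack-based adjacent duplicate removal:
  Read 'e': push. Stack: e
  Read 'd': push. Stack: ed
  Read 'a': push. Stack: eda
  Read 'e': push. Stack: edae
  Read 'd': push. Stack: edaed
  Read 'a': push. Stack: edaeda
  Read 'c': push. Stack: edaedac
  Read 'c': matches stack top 'c' => pop. Stack: edaeda
  Read 'd': push. Stack: edaedad
Final stack: "edaedad" (length 7)

7


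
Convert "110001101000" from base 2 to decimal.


Input: "110001101000" in base 2
Positional expansion:
  Digit '1' (value 1) x 2^11 = 2048
  Digit '1' (value 1) x 2^10 = 1024
  Digit '0' (value 0) x 2^9 = 0
  Digit '0' (value 0) x 2^8 = 0
  Digit '0' (value 0) x 2^7 = 0
  Digit '1' (value 1) x 2^6 = 64
  Digit '1' (value 1) x 2^5 = 32
  Digit '0' (value 0) x 2^4 = 0
  Digit '1' (value 1) x 2^3 = 8
  Digit '0' (value 0) x 2^2 = 0
  Digit '0' (value 0) x 2^1 = 0
  Digit '0' (value 0) x 2^0 = 0
Sum = 3176

3176


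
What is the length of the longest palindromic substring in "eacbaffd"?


Input: "eacbaffd"
Checking substrings for palindromes:
  [5:7] "ff" (len 2) => palindrome
Longest palindromic substring: "ff" with length 2

2


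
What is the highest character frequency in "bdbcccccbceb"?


Input: bdbcccccbceb
Character counts:
  'b': 4
  'c': 6
  'd': 1
  'e': 1
Maximum frequency: 6

6


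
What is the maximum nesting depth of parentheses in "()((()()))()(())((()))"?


Input: "()((()()))()(())((()))"
Tracking depth:
  Position 0 '(': depth becomes 1
  Position 1 ')': depth becomes 0
  Position 2 '(': depth becomes 1
  Position 3 '(': depth becomes 2
  Position 4 '(': depth becomes 3
  Position 5 ')': depth becomes 2
  Position 6 '(': depth becomes 3
  Position 7 ')': depth becomes 2
  Position 8 ')': depth becomes 1
  Position 9 ')': depth becomes 0
  Position 10 '(': depth becomes 1
  Position 11 ')': depth becomes 0
  Position 12 '(': depth becomes 1
  Position 13 '(': depth becomes 2
  Position 14 ')': depth becomes 1
  Position 15 ')': depth becomes 0
  Position 16 '(': depth becomes 1
  Position 17 '(': depth becomes 2
  Position 18 '(': depth becomes 3
  Position 19 ')': depth becomes 2
  Position 20 ')': depth becomes 1
  Position 21 ')': depth becomes 0
Maximum depth reached: 3

3


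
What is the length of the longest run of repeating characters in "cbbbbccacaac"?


Input: "cbbbbccacaac"
Scanning for longest run:
  Position 1 ('b'): new char, reset run to 1
  Position 2 ('b'): continues run of 'b', length=2
  Position 3 ('b'): continues run of 'b', length=3
  Position 4 ('b'): continues run of 'b', length=4
  Position 5 ('c'): new char, reset run to 1
  Position 6 ('c'): continues run of 'c', length=2
  Position 7 ('a'): new char, reset run to 1
  Position 8 ('c'): new char, reset run to 1
  Position 9 ('a'): new char, reset run to 1
  Position 10 ('a'): continues run of 'a', length=2
  Position 11 ('c'): new char, reset run to 1
Longest run: 'b' with length 4

4


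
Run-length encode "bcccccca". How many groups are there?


Input: bcccccca
Scanning for consecutive runs:
  Group 1: 'b' x 1 (positions 0-0)
  Group 2: 'c' x 6 (positions 1-6)
  Group 3: 'a' x 1 (positions 7-7)
Total groups: 3

3


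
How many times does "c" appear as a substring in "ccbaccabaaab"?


Searching for "c" in "ccbaccabaaab"
Scanning each position:
  Position 0: "c" => MATCH
  Position 1: "c" => MATCH
  Position 2: "b" => no
  Position 3: "a" => no
  Position 4: "c" => MATCH
  Position 5: "c" => MATCH
  Position 6: "a" => no
  Position 7: "b" => no
  Position 8: "a" => no
  Position 9: "a" => no
  Position 10: "a" => no
  Position 11: "b" => no
Total occurrences: 4

4


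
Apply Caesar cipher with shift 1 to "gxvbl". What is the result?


Caesar cipher: shift "gxvbl" by 1
  'g' (pos 6) + 1 = pos 7 = 'h'
  'x' (pos 23) + 1 = pos 24 = 'y'
  'v' (pos 21) + 1 = pos 22 = 'w'
  'b' (pos 1) + 1 = pos 2 = 'c'
  'l' (pos 11) + 1 = pos 12 = 'm'
Result: hywcm

hywcm


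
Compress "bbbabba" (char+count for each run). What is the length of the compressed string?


Input: bbbabba
Runs:
  'b' x 3 => "b3"
  'a' x 1 => "a1"
  'b' x 2 => "b2"
  'a' x 1 => "a1"
Compressed: "b3a1b2a1"
Compressed length: 8

8


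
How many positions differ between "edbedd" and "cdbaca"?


Comparing "edbedd" and "cdbaca" position by position:
  Position 0: 'e' vs 'c' => DIFFER
  Position 1: 'd' vs 'd' => same
  Position 2: 'b' vs 'b' => same
  Position 3: 'e' vs 'a' => DIFFER
  Position 4: 'd' vs 'c' => DIFFER
  Position 5: 'd' vs 'a' => DIFFER
Positions that differ: 4

4


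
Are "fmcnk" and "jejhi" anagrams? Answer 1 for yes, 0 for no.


Strings: "fmcnk", "jejhi"
Sorted first:  cfkmn
Sorted second: ehijj
Differ at position 0: 'c' vs 'e' => not anagrams

0


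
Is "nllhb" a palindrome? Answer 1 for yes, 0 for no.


Input: nllhb
Reversed: bhlln
  Compare pos 0 ('n') with pos 4 ('b'): MISMATCH
  Compare pos 1 ('l') with pos 3 ('h'): MISMATCH
Result: not a palindrome

0


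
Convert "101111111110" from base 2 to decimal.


Input: "101111111110" in base 2
Positional expansion:
  Digit '1' (value 1) x 2^11 = 2048
  Digit '0' (value 0) x 2^10 = 0
  Digit '1' (value 1) x 2^9 = 512
  Digit '1' (value 1) x 2^8 = 256
  Digit '1' (value 1) x 2^7 = 128
  Digit '1' (value 1) x 2^6 = 64
  Digit '1' (value 1) x 2^5 = 32
  Digit '1' (value 1) x 2^4 = 16
  Digit '1' (value 1) x 2^3 = 8
  Digit '1' (value 1) x 2^2 = 4
  Digit '1' (value 1) x 2^1 = 2
  Digit '0' (value 0) x 2^0 = 0
Sum = 3070

3070


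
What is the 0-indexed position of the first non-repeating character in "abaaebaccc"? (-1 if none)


Input: abaaebaccc
Character frequencies:
  'a': 4
  'b': 2
  'c': 3
  'e': 1
Scanning left to right for freq == 1:
  Position 0 ('a'): freq=4, skip
  Position 1 ('b'): freq=2, skip
  Position 2 ('a'): freq=4, skip
  Position 3 ('a'): freq=4, skip
  Position 4 ('e'): unique! => answer = 4

4


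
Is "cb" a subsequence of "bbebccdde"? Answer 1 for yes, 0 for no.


Check if "cb" is a subsequence of "bbebccdde"
Greedy scan:
  Position 0 ('b'): no match needed
  Position 1 ('b'): no match needed
  Position 2 ('e'): no match needed
  Position 3 ('b'): no match needed
  Position 4 ('c'): matches sub[0] = 'c'
  Position 5 ('c'): no match needed
  Position 6 ('d'): no match needed
  Position 7 ('d'): no match needed
  Position 8 ('e'): no match needed
Only matched 1/2 characters => not a subsequence

0


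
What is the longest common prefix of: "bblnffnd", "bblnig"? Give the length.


Words: bblnffnd, bblnig
  Position 0: all 'b' => match
  Position 1: all 'b' => match
  Position 2: all 'l' => match
  Position 3: all 'n' => match
  Position 4: ('f', 'i') => mismatch, stop
LCP = "bbln" (length 4)

4


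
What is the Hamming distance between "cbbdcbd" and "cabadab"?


Comparing "cbbdcbd" and "cabadab" position by position:
  Position 0: 'c' vs 'c' => same
  Position 1: 'b' vs 'a' => differ
  Position 2: 'b' vs 'b' => same
  Position 3: 'd' vs 'a' => differ
  Position 4: 'c' vs 'd' => differ
  Position 5: 'b' vs 'a' => differ
  Position 6: 'd' vs 'b' => differ
Total differences (Hamming distance): 5

5


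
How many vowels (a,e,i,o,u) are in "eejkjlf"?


Input: eejkjlf
Checking each character:
  'e' at position 0: vowel (running total: 1)
  'e' at position 1: vowel (running total: 2)
  'j' at position 2: consonant
  'k' at position 3: consonant
  'j' at position 4: consonant
  'l' at position 5: consonant
  'f' at position 6: consonant
Total vowels: 2

2


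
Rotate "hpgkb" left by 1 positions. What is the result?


Input: "hpgkb", rotate left by 1
First 1 characters: "h"
Remaining characters: "pgkb"
Concatenate remaining + first: "pgkb" + "h" = "pgkbh"

pgkbh


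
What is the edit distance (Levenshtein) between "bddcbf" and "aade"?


Computing edit distance: "bddcbf" -> "aade"
DP table:
           a    a    d    e
      0    1    2    3    4
  b   1    1    2    3    4
  d   2    2    2    2    3
  d   3    3    3    2    3
  c   4    4    4    3    3
  b   5    5    5    4    4
  f   6    6    6    5    5
Edit distance = dp[6][4] = 5

5


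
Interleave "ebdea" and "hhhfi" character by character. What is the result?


Interleaving "ebdea" and "hhhfi":
  Position 0: 'e' from first, 'h' from second => "eh"
  Position 1: 'b' from first, 'h' from second => "bh"
  Position 2: 'd' from first, 'h' from second => "dh"
  Position 3: 'e' from first, 'f' from second => "ef"
  Position 4: 'a' from first, 'i' from second => "ai"
Result: ehbhdhefai

ehbhdhefai


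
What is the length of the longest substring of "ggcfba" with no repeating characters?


Input: "ggcfba"
Sliding window (track last position of each char):
  Position 0 ('g'): window [0,0] length 1 -- new best
  Position 1 ('g'): repeat (last at 0), move window start to 1
  Position 1 ('g'): window [1,1] length 1
  Position 2 ('c'): window [1,2] length 2 -- new best
  Position 3 ('f'): window [1,3] length 3 -- new best
  Position 4 ('b'): window [1,4] length 4 -- new best
  Position 5 ('a'): window [1,5] length 5 -- new best
Longest substring with no repeats: "gcfba" with length 5

5


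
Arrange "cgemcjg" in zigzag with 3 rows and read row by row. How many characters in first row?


Zigzag "cgemcjg" into 3 rows:
Placing characters:
  'c' => row 0
  'g' => row 1
  'e' => row 2
  'm' => row 1
  'c' => row 0
  'j' => row 1
  'g' => row 2
Rows:
  Row 0: "cc"
  Row 1: "gmj"
  Row 2: "eg"
First row length: 2

2


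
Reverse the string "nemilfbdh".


Input: nemilfbdh
Reading characters right to left:
  Position 8: 'h'
  Position 7: 'd'
  Position 6: 'b'
  Position 5: 'f'
  Position 4: 'l'
  Position 3: 'i'
  Position 2: 'm'
  Position 1: 'e'
  Position 0: 'n'
Reversed: hdbflimen

hdbflimen


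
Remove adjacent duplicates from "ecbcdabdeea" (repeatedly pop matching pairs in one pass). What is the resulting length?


Input: ecbcdabdeea
Stack-based adjacent duplicate removal:
  Read 'e': push. Stack: e
  Read 'c': push. Stack: ec
  Read 'b': push. Stack: ecb
  Read 'c': push. Stack: ecbc
  Read 'd': push. Stack: ecbcd
  Read 'a': push. Stack: ecbcda
  Read 'b': push. Stack: ecbcdab
  Read 'd': push. Stack: ecbcdabd
  Read 'e': push. Stack: ecbcdabde
  Read 'e': matches stack top 'e' => pop. Stack: ecbcdabd
  Read 'a': push. Stack: ecbcdabda
Final stack: "ecbcdabda" (length 9)

9


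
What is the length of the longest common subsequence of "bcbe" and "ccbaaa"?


LCS of "bcbe" and "ccbaaa"
DP table:
           c    c    b    a    a    a
      0    0    0    0    0    0    0
  b   0    0    0    1    1    1    1
  c   0    1    1    1    1    1    1
  b   0    1    1    2    2    2    2
  e   0    1    1    2    2    2    2
LCS length = dp[4][6] = 2

2


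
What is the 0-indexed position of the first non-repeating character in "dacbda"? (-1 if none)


Input: dacbda
Character frequencies:
  'a': 2
  'b': 1
  'c': 1
  'd': 2
Scanning left to right for freq == 1:
  Position 0 ('d'): freq=2, skip
  Position 1 ('a'): freq=2, skip
  Position 2 ('c'): unique! => answer = 2

2


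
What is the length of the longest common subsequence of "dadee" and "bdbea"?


LCS of "dadee" and "bdbea"
DP table:
           b    d    b    e    a
      0    0    0    0    0    0
  d   0    0    1    1    1    1
  a   0    0    1    1    1    2
  d   0    0    1    1    1    2
  e   0    0    1    1    2    2
  e   0    0    1    1    2    2
LCS length = dp[5][5] = 2

2


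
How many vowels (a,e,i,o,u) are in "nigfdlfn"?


Input: nigfdlfn
Checking each character:
  'n' at position 0: consonant
  'i' at position 1: vowel (running total: 1)
  'g' at position 2: consonant
  'f' at position 3: consonant
  'd' at position 4: consonant
  'l' at position 5: consonant
  'f' at position 6: consonant
  'n' at position 7: consonant
Total vowels: 1

1


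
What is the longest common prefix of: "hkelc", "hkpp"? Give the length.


Words: hkelc, hkpp
  Position 0: all 'h' => match
  Position 1: all 'k' => match
  Position 2: ('e', 'p') => mismatch, stop
LCP = "hk" (length 2)

2


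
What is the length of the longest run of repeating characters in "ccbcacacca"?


Input: "ccbcacacca"
Scanning for longest run:
  Position 1 ('c'): continues run of 'c', length=2
  Position 2 ('b'): new char, reset run to 1
  Position 3 ('c'): new char, reset run to 1
  Position 4 ('a'): new char, reset run to 1
  Position 5 ('c'): new char, reset run to 1
  Position 6 ('a'): new char, reset run to 1
  Position 7 ('c'): new char, reset run to 1
  Position 8 ('c'): continues run of 'c', length=2
  Position 9 ('a'): new char, reset run to 1
Longest run: 'c' with length 2

2


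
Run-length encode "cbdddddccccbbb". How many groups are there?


Input: cbdddddccccbbb
Scanning for consecutive runs:
  Group 1: 'c' x 1 (positions 0-0)
  Group 2: 'b' x 1 (positions 1-1)
  Group 3: 'd' x 5 (positions 2-6)
  Group 4: 'c' x 4 (positions 7-10)
  Group 5: 'b' x 3 (positions 11-13)
Total groups: 5

5


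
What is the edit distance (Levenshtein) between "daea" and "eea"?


Computing edit distance: "daea" -> "eea"
DP table:
           e    e    a
      0    1    2    3
  d   1    1    2    3
  a   2    2    2    2
  e   3    2    2    3
  a   4    3    3    2
Edit distance = dp[4][3] = 2

2
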